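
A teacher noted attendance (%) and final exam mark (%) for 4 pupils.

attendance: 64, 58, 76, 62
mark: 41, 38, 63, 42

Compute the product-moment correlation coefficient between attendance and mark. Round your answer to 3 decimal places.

n = 4, Σx = 260, Σy = 184, Σx² = 17080, Σy² = 8858, Σxy = 12220
nΣxy − ΣxΣy = 48880 − 47840 = 1040
nΣx² − (Σx)² = 68320 − 67600 = 720; nΣy² − (Σy)² = 35432 − 33856 = 1576
r = 1040 / √(720 × 1576) = 1040 / 1065.2324 ≈ 0.976

0.976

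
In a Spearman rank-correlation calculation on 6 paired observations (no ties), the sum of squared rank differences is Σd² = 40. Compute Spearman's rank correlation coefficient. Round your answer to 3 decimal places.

-0.143

ρ = 1 − 6Σd² / [n(n²−1)] = 1 − 6×40 / (6×35)
  = 1 − 240/210 = 1 − 1.1429 ≈ -0.143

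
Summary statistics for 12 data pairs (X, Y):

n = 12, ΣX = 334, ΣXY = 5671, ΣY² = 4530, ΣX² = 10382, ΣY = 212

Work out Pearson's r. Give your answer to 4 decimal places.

r = (nΣXY − ΣXΣY) / √[(nΣX² − (ΣX)²)(nΣY² − (ΣY)²)]
Numerator: 12×5671 − 334×212 = -2756
Denominator: √[(124584 − 111556)(54360 − 44944)] = √[13028 × 9416] = 11075.7234
r = -2756 / 11075.7234 ≈ -0.2488

-0.2488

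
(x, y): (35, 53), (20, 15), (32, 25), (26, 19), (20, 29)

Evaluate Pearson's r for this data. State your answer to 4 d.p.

n = 5, Σx = 133, Σy = 141, Σx² = 3725, Σy² = 4861, Σxy = 4029
nΣxy − ΣxΣy = 20145 − 18753 = 1392
nΣx² − (Σx)² = 18625 − 17689 = 936; nΣy² − (Σy)² = 24305 − 19881 = 4424
r = 1392 / √(936 × 4424) = 1392 / 2034.9113 ≈ 0.6841

0.6841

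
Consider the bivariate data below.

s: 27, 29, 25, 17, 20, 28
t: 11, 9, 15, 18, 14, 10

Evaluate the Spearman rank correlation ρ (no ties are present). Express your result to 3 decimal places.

Rank s: 4, 6, 3, 1, 2, 5
Rank t: 3, 1, 5, 6, 4, 2
d = rank(s) − rank(t): 1, 5, -2, -5, -2, 3; Σd² = 68
ρ = 1 − 6Σd² / [n(n²−1)] = 1 − 6×68 / (6×35) = 1 − 408/210 ≈ -0.943

-0.943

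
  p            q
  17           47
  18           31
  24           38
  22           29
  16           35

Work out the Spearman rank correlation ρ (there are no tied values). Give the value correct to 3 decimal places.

-0.200

Rank p: 2, 3, 5, 4, 1
Rank q: 5, 2, 4, 1, 3
d = rank(p) − rank(q): -3, 1, 1, 3, -2; Σd² = 24
ρ = 1 − 6Σd² / [n(n²−1)] = 1 − 6×24 / (5×24) = 1 − 144/120 ≈ -0.200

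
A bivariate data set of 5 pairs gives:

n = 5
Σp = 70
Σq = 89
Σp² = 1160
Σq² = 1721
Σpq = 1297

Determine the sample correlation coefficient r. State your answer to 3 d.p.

r = (nΣpq − ΣpΣq) / √[(nΣp² − (Σp)²)(nΣq² − (Σq)²)]
Numerator: 5×1297 − 70×89 = 255
Denominator: √[(5800 − 4900)(8605 − 7921)] = √[900 × 684] = 784.6018
r = 255 / 784.6018 ≈ 0.325

0.325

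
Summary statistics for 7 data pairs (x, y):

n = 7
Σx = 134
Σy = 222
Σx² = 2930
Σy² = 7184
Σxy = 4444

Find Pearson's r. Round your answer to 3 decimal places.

r = (nΣxy − ΣxΣy) / √[(nΣx² − (Σx)²)(nΣy² − (Σy)²)]
Numerator: 7×4444 − 134×222 = 1360
Denominator: √[(20510 − 17956)(50288 − 49284)] = √[2554 × 1004] = 1601.3170
r = 1360 / 1601.3170 ≈ 0.849

0.849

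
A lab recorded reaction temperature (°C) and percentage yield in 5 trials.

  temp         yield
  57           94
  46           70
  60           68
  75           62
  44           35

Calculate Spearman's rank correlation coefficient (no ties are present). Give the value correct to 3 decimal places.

0.100

Rank temp: 3, 2, 4, 5, 1
Rank yield: 5, 4, 3, 2, 1
d = rank(temp) − rank(yield): -2, -2, 1, 3, 0; Σd² = 18
ρ = 1 − 6Σd² / [n(n²−1)] = 1 − 6×18 / (5×24) = 1 − 108/120 ≈ 0.100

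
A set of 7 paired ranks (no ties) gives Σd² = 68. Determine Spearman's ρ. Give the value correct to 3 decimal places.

-0.214

ρ = 1 − 6Σd² / [n(n²−1)] = 1 − 6×68 / (7×48)
  = 1 − 408/336 = 1 − 1.2143 ≈ -0.214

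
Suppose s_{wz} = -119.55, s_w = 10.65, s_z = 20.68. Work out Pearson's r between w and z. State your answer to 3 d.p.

r = Cov(w,z) / (s_w · s_z) = -119.55 / (10.65 × 20.68)
  = -119.55 / 220.2420 ≈ -0.543

-0.543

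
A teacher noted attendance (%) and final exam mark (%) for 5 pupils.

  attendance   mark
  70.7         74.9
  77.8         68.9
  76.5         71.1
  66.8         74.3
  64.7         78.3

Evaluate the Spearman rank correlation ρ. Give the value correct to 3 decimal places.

-0.900

Rank attendance: 3, 5, 4, 2, 1
Rank mark: 4, 1, 2, 3, 5
d = rank(attendance) − rank(mark): -1, 4, 2, -1, -4; Σd² = 38
ρ = 1 − 6Σd² / [n(n²−1)] = 1 − 6×38 / (5×24) = 1 − 228/120 ≈ -0.900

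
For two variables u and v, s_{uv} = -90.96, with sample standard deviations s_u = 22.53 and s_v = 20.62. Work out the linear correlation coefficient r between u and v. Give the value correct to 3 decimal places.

r = Cov(u,v) / (s_u · s_v) = -90.96 / (22.53 × 20.62)
  = -90.96 / 464.5686 ≈ -0.196

-0.196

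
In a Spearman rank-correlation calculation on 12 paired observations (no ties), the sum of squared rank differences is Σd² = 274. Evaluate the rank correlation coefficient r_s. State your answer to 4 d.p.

0.0420

ρ = 1 − 6Σd² / [n(n²−1)] = 1 − 6×274 / (12×143)
  = 1 − 1644/1716 = 1 − 0.95804 ≈ 0.0420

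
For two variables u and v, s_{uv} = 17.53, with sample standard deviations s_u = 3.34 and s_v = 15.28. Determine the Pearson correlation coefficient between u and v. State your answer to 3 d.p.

r = Cov(u,v) / (s_u · s_v) = 17.53 / (3.34 × 15.28)
  = 17.53 / 51.0352 ≈ 0.343

0.343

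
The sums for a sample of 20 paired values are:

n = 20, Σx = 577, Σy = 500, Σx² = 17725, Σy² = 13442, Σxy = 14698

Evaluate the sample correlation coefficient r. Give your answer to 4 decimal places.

r = (nΣxy − ΣxΣy) / √[(nΣx² − (Σx)²)(nΣy² − (Σy)²)]
Numerator: 20×14698 − 577×500 = 5460
Denominator: √[(354500 − 332929)(268840 − 250000)] = √[21571 × 18840] = 20159.3065
r = 5460 / 20159.3065 ≈ 0.2708

0.2708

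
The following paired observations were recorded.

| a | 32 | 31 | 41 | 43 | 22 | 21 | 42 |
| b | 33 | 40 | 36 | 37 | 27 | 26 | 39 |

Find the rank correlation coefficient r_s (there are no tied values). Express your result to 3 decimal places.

Rank a: 4, 3, 5, 7, 2, 1, 6
Rank b: 3, 7, 4, 5, 2, 1, 6
d = rank(a) − rank(b): 1, -4, 1, 2, 0, 0, 0; Σd² = 22
ρ = 1 − 6Σd² / [n(n²−1)] = 1 − 6×22 / (7×48) = 1 − 132/336 ≈ 0.607

0.607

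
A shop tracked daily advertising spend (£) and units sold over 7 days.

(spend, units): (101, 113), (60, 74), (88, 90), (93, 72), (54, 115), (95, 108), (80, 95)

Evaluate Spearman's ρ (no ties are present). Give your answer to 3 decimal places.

Rank spend: 7, 2, 4, 5, 1, 6, 3
Rank units: 6, 2, 3, 1, 7, 5, 4
d = rank(spend) − rank(units): 1, 0, 1, 4, -6, 1, -1; Σd² = 56
ρ = 1 − 6Σd² / [n(n²−1)] = 1 − 6×56 / (7×48) = 1 − 336/336 ≈ 0.000

0.000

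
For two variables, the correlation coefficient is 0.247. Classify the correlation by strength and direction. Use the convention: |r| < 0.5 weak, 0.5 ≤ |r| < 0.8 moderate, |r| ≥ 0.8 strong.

weak positive

r = 0.247 > 0 so the relationship is positive.
|r| = 0.247, which falls in the weak range.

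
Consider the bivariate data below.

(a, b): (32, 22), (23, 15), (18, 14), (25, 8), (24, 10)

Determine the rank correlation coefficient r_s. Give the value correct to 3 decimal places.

0.100

Rank a: 5, 2, 1, 4, 3
Rank b: 5, 4, 3, 1, 2
d = rank(a) − rank(b): 0, -2, -2, 3, 1; Σd² = 18
ρ = 1 − 6Σd² / [n(n²−1)] = 1 − 6×18 / (5×24) = 1 − 108/120 ≈ 0.100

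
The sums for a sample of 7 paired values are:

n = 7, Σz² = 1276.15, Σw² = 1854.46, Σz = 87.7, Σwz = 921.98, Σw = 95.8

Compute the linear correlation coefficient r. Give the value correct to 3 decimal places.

-0.896

r = (nΣwz − ΣwΣz) / √[(nΣw² − (Σw)²)(nΣz² − (Σz)²)]
Numerator: 7×921.98 − 95.8×87.7 = -1947.8
Denominator: √[(12981.22 − 9177.64)(8933.05 − 7691.29)] = √[3803.58 × 1241.76] = 2173.2771
r = -1947.8 / 2173.2771 ≈ -0.896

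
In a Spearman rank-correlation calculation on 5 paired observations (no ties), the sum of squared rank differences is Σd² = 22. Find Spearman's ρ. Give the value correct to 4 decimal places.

-0.1000

ρ = 1 − 6Σd² / [n(n²−1)] = 1 − 6×22 / (5×24)
  = 1 − 132/120 = 1 − 1.10000 ≈ -0.1000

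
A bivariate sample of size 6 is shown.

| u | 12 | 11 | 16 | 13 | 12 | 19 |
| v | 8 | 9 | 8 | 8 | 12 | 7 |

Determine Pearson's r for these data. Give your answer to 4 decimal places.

n = 6, Σu = 83, Σv = 52, Σu² = 1195, Σv² = 466, Σuv = 704
nΣuv − ΣuΣv = 4224 − 4316 = -92
nΣu² − (Σu)² = 7170 − 6889 = 281; nΣv² − (Σv)² = 2796 − 2704 = 92
r = -92 / √(281 × 92) = -92 / 160.7856 ≈ -0.5722

-0.5722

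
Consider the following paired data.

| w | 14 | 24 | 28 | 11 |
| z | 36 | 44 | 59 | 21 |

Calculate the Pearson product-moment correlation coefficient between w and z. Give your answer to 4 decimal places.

0.9473

n = 4, Σw = 77, Σz = 160, Σw² = 1677, Σz² = 7154, Σwz = 3443
nΣwz − ΣwΣz = 13772 − 12320 = 1452
nΣw² − (Σw)² = 6708 − 5929 = 779; nΣz² − (Σz)² = 28616 − 25600 = 3016
r = 1452 / √(779 × 3016) = 1452 / 1532.7961 ≈ 0.9473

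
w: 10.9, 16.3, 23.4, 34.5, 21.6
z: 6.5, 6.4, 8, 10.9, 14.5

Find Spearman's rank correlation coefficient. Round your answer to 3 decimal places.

Rank w: 1, 2, 4, 5, 3
Rank z: 2, 1, 3, 4, 5
d = rank(w) − rank(z): -1, 1, 1, 1, -2; Σd² = 8
ρ = 1 − 6Σd² / [n(n²−1)] = 1 − 6×8 / (5×24) = 1 − 48/120 ≈ 0.600

0.600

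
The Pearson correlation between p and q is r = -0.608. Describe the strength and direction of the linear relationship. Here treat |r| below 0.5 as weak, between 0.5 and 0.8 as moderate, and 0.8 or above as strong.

moderate negative

r = -0.608 < 0 so the relationship is negative.
|r| = 0.608, which falls in the moderate range.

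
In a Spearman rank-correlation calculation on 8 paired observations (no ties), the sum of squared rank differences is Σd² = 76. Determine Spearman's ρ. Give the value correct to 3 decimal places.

ρ = 1 − 6Σd² / [n(n²−1)] = 1 − 6×76 / (8×63)
  = 1 − 456/504 = 1 − 0.9048 ≈ 0.095

0.095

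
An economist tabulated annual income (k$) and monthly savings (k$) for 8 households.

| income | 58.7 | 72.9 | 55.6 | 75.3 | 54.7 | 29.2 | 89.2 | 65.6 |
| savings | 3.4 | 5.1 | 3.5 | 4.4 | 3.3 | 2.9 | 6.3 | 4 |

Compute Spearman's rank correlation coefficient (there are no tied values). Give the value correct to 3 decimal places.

0.952

Rank income: 4, 6, 3, 7, 2, 1, 8, 5
Rank savings: 3, 7, 4, 6, 2, 1, 8, 5
d = rank(income) − rank(savings): 1, -1, -1, 1, 0, 0, 0, 0; Σd² = 4
ρ = 1 − 6Σd² / [n(n²−1)] = 1 − 6×4 / (8×63) = 1 − 24/504 ≈ 0.952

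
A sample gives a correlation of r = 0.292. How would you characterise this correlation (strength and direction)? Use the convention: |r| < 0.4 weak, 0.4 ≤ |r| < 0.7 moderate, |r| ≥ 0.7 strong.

weak positive

r = 0.292 > 0 so the relationship is positive.
|r| = 0.292, which falls in the weak range.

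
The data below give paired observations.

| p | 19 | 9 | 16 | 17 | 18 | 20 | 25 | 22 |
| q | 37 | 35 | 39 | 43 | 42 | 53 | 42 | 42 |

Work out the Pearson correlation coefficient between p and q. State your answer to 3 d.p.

0.482

n = 8, Σp = 146, Σq = 333, Σp² = 2820, Σq² = 14065, Σpq = 6163
nΣpq − ΣpΣq = 49304 − 48618 = 686
nΣp² − (Σp)² = 22560 − 21316 = 1244; nΣq² − (Σq)² = 112520 − 110889 = 1631
r = 686 / √(1244 × 1631) = 686 / 1424.4171 ≈ 0.482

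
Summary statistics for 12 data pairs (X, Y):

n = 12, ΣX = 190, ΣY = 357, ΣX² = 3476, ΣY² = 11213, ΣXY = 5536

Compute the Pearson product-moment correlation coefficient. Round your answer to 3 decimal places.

r = (nΣXY − ΣXΣY) / √[(nΣX² − (ΣX)²)(nΣY² − (ΣY)²)]
Numerator: 12×5536 − 190×357 = -1398
Denominator: √[(41712 − 36100)(134556 − 127449)] = √[5612 × 7107] = 6315.4164
r = -1398 / 6315.4164 ≈ -0.221

-0.221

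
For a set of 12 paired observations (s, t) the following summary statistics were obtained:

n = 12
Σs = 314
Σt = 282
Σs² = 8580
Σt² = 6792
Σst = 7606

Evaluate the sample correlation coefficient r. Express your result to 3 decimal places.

0.927

r = (nΣst − ΣsΣt) / √[(nΣs² − (Σs)²)(nΣt² − (Σt)²)]
Numerator: 12×7606 − 314×282 = 2724
Denominator: √[(102960 − 98596)(81504 − 79524)] = √[4364 × 1980] = 2939.5102
r = 2724 / 2939.5102 ≈ 0.927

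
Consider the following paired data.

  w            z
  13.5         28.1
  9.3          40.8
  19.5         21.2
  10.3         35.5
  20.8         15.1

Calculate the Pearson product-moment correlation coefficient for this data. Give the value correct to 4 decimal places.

-0.9780

n = 5, Σw = 73.4, Σz = 140.7, Σw² = 1187.72, Σz² = 4391.95, Σwz = 1851.92
nΣwz − ΣwΣz = 9259.6 − 10327.38 = -1067.78
nΣw² − (Σw)² = 5938.6 − 5387.56 = 551.04; nΣz² − (Σz)² = 21959.75 − 19796.49 = 2163.26
r = -1067.78 / √(551.04 × 2163.26) = -1067.78 / 1091.8071 ≈ -0.9780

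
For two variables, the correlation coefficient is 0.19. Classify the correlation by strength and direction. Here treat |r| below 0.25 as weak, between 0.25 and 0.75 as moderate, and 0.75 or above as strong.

weak positive

r = 0.19 > 0 so the relationship is positive.
|r| = 0.19, which falls in the weak range.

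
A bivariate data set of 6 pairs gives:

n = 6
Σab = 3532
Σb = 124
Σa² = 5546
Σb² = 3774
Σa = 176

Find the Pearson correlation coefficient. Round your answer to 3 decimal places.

r = (nΣab − ΣaΣb) / √[(nΣa² − (Σa)²)(nΣb² − (Σb)²)]
Numerator: 6×3532 − 176×124 = -632
Denominator: √[(33276 − 30976)(22644 − 15376)] = √[2300 × 7268] = 4088.5694
r = -632 / 4088.5694 ≈ -0.155

-0.155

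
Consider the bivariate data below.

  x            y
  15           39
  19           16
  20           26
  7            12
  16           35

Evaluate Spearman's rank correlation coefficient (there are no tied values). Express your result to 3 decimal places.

Rank x: 2, 4, 5, 1, 3
Rank y: 5, 2, 3, 1, 4
d = rank(x) − rank(y): -3, 2, 2, 0, -1; Σd² = 18
ρ = 1 − 6Σd² / [n(n²−1)] = 1 − 6×18 / (5×24) = 1 − 108/120 ≈ 0.100

0.100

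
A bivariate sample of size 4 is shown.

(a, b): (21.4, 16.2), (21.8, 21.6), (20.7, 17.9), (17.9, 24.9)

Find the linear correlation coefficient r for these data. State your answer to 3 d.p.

-0.705

n = 4, Σa = 81.8, Σb = 80.6, Σa² = 1682.1, Σb² = 1669.42, Σab = 1633.8
nΣab − ΣaΣb = 6535.2 − 6593.08 = -57.88
nΣa² − (Σa)² = 6728.4 − 6691.24 = 37.16; nΣb² − (Σb)² = 6677.68 − 6496.36 = 181.32
r = -57.88 / √(37.16 × 181.32) = -57.88 / 82.0844 ≈ -0.705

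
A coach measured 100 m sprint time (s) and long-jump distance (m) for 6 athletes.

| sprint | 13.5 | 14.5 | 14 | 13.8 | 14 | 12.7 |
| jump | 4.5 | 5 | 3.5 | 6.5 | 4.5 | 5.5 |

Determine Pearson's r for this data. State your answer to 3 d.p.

n = 6, Σx = 82.5, Σy = 29.5, Σx² = 1136.23, Σy² = 150.25, Σxy = 404.8
nΣxy − ΣxΣy = 2428.8 − 2433.75 = -4.95
nΣx² − (Σx)² = 6817.38 − 6806.25 = 11.13; nΣy² − (Σy)² = 901.5 − 870.25 = 31.25
r = -4.95 / √(11.13 × 31.25) = -4.95 / 18.6497 ≈ -0.265

-0.265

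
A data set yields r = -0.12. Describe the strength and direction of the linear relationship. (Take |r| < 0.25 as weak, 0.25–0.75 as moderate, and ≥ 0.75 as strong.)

r = -0.12 < 0 so the relationship is negative.
|r| = 0.12, which falls in the weak range.

weak negative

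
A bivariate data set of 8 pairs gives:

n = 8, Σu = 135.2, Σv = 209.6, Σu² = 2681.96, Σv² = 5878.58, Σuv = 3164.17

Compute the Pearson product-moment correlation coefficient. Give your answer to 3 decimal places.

-0.964

r = (nΣuv − ΣuΣv) / √[(nΣu² − (Σu)²)(nΣv² − (Σv)²)]
Numerator: 8×3164.17 − 135.2×209.6 = -3024.56
Denominator: √[(21455.68 − 18279.04)(47028.64 − 43932.16)] = √[3176.64 × 3096.48] = 3136.3039
r = -3024.56 / 3136.3039 ≈ -0.964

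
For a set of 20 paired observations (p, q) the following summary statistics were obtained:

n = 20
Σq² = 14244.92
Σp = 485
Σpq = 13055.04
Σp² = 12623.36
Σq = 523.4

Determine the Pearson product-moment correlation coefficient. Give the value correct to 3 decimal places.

0.528

r = (nΣpq − ΣpΣq) / √[(nΣp² − (Σp)²)(nΣq² − (Σq)²)]
Numerator: 20×13055.04 − 485×523.4 = 7251.8
Denominator: √[(252467.2 − 235225)(284898.4 − 273947.56)] = √[17242.2 × 10950.84] = 13741.0543
r = 7251.8 / 13741.0543 ≈ 0.528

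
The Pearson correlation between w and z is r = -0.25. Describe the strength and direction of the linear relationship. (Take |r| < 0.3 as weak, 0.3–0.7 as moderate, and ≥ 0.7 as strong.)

weak negative

r = -0.25 < 0 so the relationship is negative.
|r| = 0.25, which falls in the weak range.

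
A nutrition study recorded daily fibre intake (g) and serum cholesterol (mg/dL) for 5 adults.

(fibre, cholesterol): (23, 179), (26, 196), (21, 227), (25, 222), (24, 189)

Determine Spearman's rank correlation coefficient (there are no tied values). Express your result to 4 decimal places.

Rank fibre: 2, 5, 1, 4, 3
Rank cholesterol: 1, 3, 5, 4, 2
d = rank(fibre) − rank(cholesterol): 1, 2, -4, 0, 1; Σd² = 22
ρ = 1 − 6Σd² / [n(n²−1)] = 1 − 6×22 / (5×24) = 1 − 132/120 ≈ -0.1000

-0.1000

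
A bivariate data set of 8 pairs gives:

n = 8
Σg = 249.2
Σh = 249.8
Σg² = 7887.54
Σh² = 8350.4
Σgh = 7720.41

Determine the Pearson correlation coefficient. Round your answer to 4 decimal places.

-0.2321

r = (nΣgh − ΣgΣh) / √[(nΣg² − (Σg)²)(nΣh² − (Σh)²)]
Numerator: 8×7720.41 − 249.2×249.8 = -486.88
Denominator: √[(63100.32 − 62100.64)(66803.2 − 62400.04)] = √[999.68 × 4403.16] = 2098.0350
r = -486.88 / 2098.0350 ≈ -0.2321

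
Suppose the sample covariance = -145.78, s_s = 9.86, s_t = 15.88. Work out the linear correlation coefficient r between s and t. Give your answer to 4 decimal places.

-0.9310

r = Cov(s,t) / (s_s · s_t) = -145.78 / (9.86 × 15.88)
  = -145.78 / 156.5768 ≈ -0.9310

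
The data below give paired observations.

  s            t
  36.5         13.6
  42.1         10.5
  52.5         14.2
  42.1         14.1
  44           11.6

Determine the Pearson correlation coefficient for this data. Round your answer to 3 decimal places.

n = 5, Σs = 217.2, Σt = 64, Σs² = 9569.32, Σt² = 830.22, Σst = 2787.96
nΣst − ΣsΣt = 13939.8 − 13900.8 = 39
nΣs² − (Σs)² = 47846.6 − 47175.84 = 670.76; nΣt² − (Σt)² = 4151.1 − 4096 = 55.1
r = 39 / √(670.76 × 55.1) = 39 / 192.2469 ≈ 0.203

0.203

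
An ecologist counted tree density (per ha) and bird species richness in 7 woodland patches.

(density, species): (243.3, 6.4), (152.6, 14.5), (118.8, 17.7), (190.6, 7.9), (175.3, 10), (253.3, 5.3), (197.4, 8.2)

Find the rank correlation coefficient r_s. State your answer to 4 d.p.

Rank density: 6, 2, 1, 4, 3, 7, 5
Rank species: 2, 6, 7, 3, 5, 1, 4
d = rank(density) − rank(species): 4, -4, -6, 1, -2, 6, 1; Σd² = 110
ρ = 1 − 6Σd² / [n(n²−1)] = 1 − 6×110 / (7×48) = 1 − 660/336 ≈ -0.9643

-0.9643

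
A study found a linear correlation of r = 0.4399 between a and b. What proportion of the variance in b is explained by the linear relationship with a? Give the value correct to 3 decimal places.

0.194

r² = (0.4399)² = 0.194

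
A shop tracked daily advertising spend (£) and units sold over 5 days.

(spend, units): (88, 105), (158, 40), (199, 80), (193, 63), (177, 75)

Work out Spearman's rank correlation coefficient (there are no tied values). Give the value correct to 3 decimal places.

Rank spend: 1, 2, 5, 4, 3
Rank units: 5, 1, 4, 2, 3
d = rank(spend) − rank(units): -4, 1, 1, 2, 0; Σd² = 22
ρ = 1 − 6Σd² / [n(n²−1)] = 1 − 6×22 / (5×24) = 1 − 132/120 ≈ -0.100

-0.100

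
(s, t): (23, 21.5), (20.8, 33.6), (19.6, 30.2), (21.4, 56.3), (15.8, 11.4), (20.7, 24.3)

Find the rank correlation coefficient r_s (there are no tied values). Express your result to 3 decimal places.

Rank s: 6, 4, 2, 5, 1, 3
Rank t: 2, 5, 4, 6, 1, 3
d = rank(s) − rank(t): 4, -1, -2, -1, 0, 0; Σd² = 22
ρ = 1 − 6Σd² / [n(n²−1)] = 1 − 6×22 / (6×35) = 1 − 132/210 ≈ 0.371

0.371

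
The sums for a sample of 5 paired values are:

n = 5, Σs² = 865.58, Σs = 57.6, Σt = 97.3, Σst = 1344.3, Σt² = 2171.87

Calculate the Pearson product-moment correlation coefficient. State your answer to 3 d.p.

0.942

r = (nΣst − ΣsΣt) / √[(nΣs² − (Σs)²)(nΣt² − (Σt)²)]
Numerator: 5×1344.3 − 57.6×97.3 = 1117.02
Denominator: √[(4327.9 − 3317.76)(10859.35 − 9467.29)] = √[1010.14 × 1392.06] = 1185.8227
r = 1117.02 / 1185.8227 ≈ 0.942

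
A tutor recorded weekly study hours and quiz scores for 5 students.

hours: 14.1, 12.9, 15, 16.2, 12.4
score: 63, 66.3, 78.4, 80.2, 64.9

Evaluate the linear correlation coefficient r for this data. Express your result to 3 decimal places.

0.841

n = 5, Σx = 70.6, Σy = 352.8, Σx² = 1006.42, Σy² = 25155.3, Σxy = 5023.57
nΣxy − ΣxΣy = 25117.85 − 24907.68 = 210.17
nΣx² − (Σx)² = 5032.1 − 4984.36 = 47.74; nΣy² − (Σy)² = 125776.5 − 124467.84 = 1308.66
r = 210.17 / √(47.74 × 1308.66) = 210.17 / 249.9509 ≈ 0.841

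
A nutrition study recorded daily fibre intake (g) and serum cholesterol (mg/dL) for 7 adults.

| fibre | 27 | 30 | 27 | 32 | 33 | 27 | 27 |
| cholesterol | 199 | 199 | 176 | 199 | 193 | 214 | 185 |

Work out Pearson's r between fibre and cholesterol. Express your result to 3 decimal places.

n = 7, Σx = 203, Σy = 1365, Σx² = 5929, Σy² = 267049, Σxy = 39605
nΣxy − ΣxΣy = 277235 − 277095 = 140
nΣx² − (Σx)² = 41503 − 41209 = 294; nΣy² − (Σy)² = 1869343 − 1863225 = 6118
r = 140 / √(294 × 6118) = 140 / 1341.1532 ≈ 0.104

0.104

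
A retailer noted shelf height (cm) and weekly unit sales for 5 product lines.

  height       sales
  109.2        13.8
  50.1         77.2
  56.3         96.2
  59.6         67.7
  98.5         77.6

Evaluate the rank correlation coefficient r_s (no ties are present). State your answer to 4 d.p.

-0.5000

Rank height: 5, 1, 2, 3, 4
Rank sales: 1, 3, 5, 2, 4
d = rank(height) − rank(sales): 4, -2, -3, 1, 0; Σd² = 30
ρ = 1 − 6Σd² / [n(n²−1)] = 1 − 6×30 / (5×24) = 1 − 180/120 ≈ -0.5000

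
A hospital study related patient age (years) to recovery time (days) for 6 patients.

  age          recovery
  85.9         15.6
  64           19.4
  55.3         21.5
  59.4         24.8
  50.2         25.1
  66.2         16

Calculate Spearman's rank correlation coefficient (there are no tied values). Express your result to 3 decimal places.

-0.943

Rank age: 6, 4, 2, 3, 1, 5
Rank recovery: 1, 3, 4, 5, 6, 2
d = rank(age) − rank(recovery): 5, 1, -2, -2, -5, 3; Σd² = 68
ρ = 1 − 6Σd² / [n(n²−1)] = 1 − 6×68 / (6×35) = 1 − 408/210 ≈ -0.943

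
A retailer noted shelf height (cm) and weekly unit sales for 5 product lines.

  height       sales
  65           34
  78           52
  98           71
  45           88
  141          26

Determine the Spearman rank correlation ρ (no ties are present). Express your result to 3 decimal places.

Rank height: 2, 3, 4, 1, 5
Rank sales: 2, 3, 4, 5, 1
d = rank(height) − rank(sales): 0, 0, 0, -4, 4; Σd² = 32
ρ = 1 − 6Σd² / [n(n²−1)] = 1 − 6×32 / (5×24) = 1 − 192/120 ≈ -0.600

-0.600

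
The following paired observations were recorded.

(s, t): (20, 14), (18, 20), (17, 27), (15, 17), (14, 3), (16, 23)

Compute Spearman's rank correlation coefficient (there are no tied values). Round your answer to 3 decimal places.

Rank s: 6, 5, 4, 2, 1, 3
Rank t: 2, 4, 6, 3, 1, 5
d = rank(s) − rank(t): 4, 1, -2, -1, 0, -2; Σd² = 26
ρ = 1 − 6Σd² / [n(n²−1)] = 1 − 6×26 / (6×35) = 1 − 156/210 ≈ 0.257

0.257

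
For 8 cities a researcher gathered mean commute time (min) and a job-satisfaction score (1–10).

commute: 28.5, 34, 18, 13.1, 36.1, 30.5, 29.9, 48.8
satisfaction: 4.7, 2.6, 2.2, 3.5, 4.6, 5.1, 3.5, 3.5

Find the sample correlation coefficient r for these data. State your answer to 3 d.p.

0.229

n = 8, Σx = 238.9, Σy = 29.7, Σx² = 7972.77, Σy² = 117.61, Σxy = 904.86
nΣxy − ΣxΣy = 7238.88 − 7095.33 = 143.55
nΣx² − (Σx)² = 63782.16 − 57073.21 = 6708.95; nΣy² − (Σy)² = 940.88 − 882.09 = 58.79
r = 143.55 / √(6708.95 × 58.79) = 143.55 / 628.0280 ≈ 0.229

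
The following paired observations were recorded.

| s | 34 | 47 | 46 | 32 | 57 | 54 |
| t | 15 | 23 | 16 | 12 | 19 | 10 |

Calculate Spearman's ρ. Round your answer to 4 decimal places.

Rank s: 2, 4, 3, 1, 6, 5
Rank t: 3, 6, 4, 2, 5, 1
d = rank(s) − rank(t): -1, -2, -1, -1, 1, 4; Σd² = 24
ρ = 1 − 6Σd² / [n(n²−1)] = 1 − 6×24 / (6×35) = 1 − 144/210 ≈ 0.3143

0.3143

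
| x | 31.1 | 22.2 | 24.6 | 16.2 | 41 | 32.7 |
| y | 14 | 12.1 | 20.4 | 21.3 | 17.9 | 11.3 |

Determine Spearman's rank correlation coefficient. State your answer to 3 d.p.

Rank x: 4, 2, 3, 1, 6, 5
Rank y: 3, 2, 5, 6, 4, 1
d = rank(x) − rank(y): 1, 0, -2, -5, 2, 4; Σd² = 50
ρ = 1 − 6Σd² / [n(n²−1)] = 1 − 6×50 / (6×35) = 1 − 300/210 ≈ -0.429

-0.429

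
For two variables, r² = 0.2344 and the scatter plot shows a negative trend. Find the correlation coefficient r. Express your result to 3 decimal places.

-0.484

|r| = √0.2344 = 0.484
The association is negative, so r = −0.484.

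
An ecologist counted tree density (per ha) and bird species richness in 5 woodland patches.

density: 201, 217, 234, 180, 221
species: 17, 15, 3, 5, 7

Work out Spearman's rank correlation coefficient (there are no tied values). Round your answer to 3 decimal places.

-0.400

Rank density: 2, 3, 5, 1, 4
Rank species: 5, 4, 1, 2, 3
d = rank(density) − rank(species): -3, -1, 4, -1, 1; Σd² = 28
ρ = 1 − 6Σd² / [n(n²−1)] = 1 − 6×28 / (5×24) = 1 − 168/120 ≈ -0.400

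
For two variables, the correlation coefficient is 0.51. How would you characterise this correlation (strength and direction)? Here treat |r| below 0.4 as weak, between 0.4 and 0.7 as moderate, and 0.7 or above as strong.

moderate positive

r = 0.51 > 0 so the relationship is positive.
|r| = 0.51, which falls in the moderate range.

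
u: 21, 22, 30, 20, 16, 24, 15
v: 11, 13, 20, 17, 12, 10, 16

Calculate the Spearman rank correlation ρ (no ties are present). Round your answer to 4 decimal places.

0.0000

Rank u: 4, 5, 7, 3, 2, 6, 1
Rank v: 2, 4, 7, 6, 3, 1, 5
d = rank(u) − rank(v): 2, 1, 0, -3, -1, 5, -4; Σd² = 56
ρ = 1 − 6Σd² / [n(n²−1)] = 1 − 6×56 / (7×48) = 1 − 336/336 ≈ 0.0000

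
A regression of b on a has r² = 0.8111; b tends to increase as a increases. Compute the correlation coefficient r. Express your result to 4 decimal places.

0.9006

|r| = √0.8111 = 0.9006
The association is positive, so r = 0.9006.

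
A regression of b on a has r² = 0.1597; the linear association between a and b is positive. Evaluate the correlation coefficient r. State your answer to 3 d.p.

|r| = √0.1597 = 0.400
The association is positive, so r = 0.400.

0.400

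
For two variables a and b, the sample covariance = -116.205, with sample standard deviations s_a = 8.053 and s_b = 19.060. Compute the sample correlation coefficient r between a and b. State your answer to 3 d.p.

-0.757

r = Cov(a,b) / (s_a · s_b) = -116.205 / (8.053 × 19.060)
  = -116.205 / 153.4902 ≈ -0.757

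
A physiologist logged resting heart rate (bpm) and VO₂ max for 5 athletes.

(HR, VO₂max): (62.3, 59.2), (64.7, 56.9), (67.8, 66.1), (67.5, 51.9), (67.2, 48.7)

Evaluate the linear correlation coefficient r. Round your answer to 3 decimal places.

-0.149

n = 5, Σx = 329.5, Σy = 282.8, Σx² = 21736.31, Σy² = 16176.76, Σxy = 18627.06
nΣxy − ΣxΣy = 93135.3 − 93182.6 = -47.3
nΣx² − (Σx)² = 108681.55 − 108570.25 = 111.3; nΣy² − (Σy)² = 80883.8 − 79975.84 = 907.96
r = -47.3 / √(111.3 × 907.96) = -47.3 / 317.8930 ≈ -0.149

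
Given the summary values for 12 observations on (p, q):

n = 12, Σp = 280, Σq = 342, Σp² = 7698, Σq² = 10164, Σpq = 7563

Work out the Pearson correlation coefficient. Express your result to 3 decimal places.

r = (nΣpq − ΣpΣq) / √[(nΣp² − (Σp)²)(nΣq² − (Σq)²)]
Numerator: 12×7563 − 280×342 = -5004
Denominator: √[(92376 − 78400)(121968 − 116964)] = √[13976 × 5004] = 8362.7689
r = -5004 / 8362.7689 ≈ -0.598

-0.598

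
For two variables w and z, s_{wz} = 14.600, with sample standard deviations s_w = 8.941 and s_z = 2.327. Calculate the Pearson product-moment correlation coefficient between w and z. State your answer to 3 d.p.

r = Cov(w,z) / (s_w · s_z) = 14.600 / (8.941 × 2.327)
  = 14.600 / 20.8057 ≈ 0.702

0.702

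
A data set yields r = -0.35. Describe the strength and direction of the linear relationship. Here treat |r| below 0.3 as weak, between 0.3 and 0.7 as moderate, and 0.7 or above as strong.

moderate negative

r = -0.35 < 0 so the relationship is negative.
|r| = 0.35, which falls in the moderate range.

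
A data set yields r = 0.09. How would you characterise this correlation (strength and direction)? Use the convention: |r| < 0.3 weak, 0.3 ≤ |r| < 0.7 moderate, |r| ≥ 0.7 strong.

r = 0.09 > 0 so the relationship is positive.
|r| = 0.09, which falls in the weak range.

weak positive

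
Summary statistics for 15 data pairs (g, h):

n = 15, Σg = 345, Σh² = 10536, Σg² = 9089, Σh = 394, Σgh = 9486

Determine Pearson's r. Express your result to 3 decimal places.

r = (nΣgh − ΣgΣh) / √[(nΣg² − (Σg)²)(nΣh² − (Σh)²)]
Numerator: 15×9486 − 345×394 = 6360
Denominator: √[(136335 − 119025)(158040 − 155236)] = √[17310 × 2804] = 6966.8673
r = 6360 / 6966.8673 ≈ 0.913

0.913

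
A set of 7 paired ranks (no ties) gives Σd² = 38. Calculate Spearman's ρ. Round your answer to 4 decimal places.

0.3214

ρ = 1 − 6Σd² / [n(n²−1)] = 1 − 6×38 / (7×48)
  = 1 − 228/336 = 1 − 0.67857 ≈ 0.3214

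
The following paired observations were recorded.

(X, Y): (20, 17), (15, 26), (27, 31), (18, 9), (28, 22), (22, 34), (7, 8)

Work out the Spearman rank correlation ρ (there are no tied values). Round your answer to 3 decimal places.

Rank X: 4, 2, 6, 3, 7, 5, 1
Rank Y: 3, 5, 6, 2, 4, 7, 1
d = rank(X) − rank(Y): 1, -3, 0, 1, 3, -2, 0; Σd² = 24
ρ = 1 − 6Σd² / [n(n²−1)] = 1 − 6×24 / (7×48) = 1 − 144/336 ≈ 0.571

0.571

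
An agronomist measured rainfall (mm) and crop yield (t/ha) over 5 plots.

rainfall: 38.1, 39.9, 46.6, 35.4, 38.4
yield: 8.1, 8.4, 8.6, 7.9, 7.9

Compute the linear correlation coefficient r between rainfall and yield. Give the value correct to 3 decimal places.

n = 5, Σx = 198.4, Σy = 40.9, Σx² = 7942.9, Σy² = 334.95, Σxy = 1627.55
nΣxy − ΣxΣy = 8137.75 − 8114.56 = 23.19
nΣx² − (Σx)² = 39714.5 − 39362.56 = 351.94; nΣy² − (Σy)² = 1674.75 − 1672.81 = 1.94
r = 23.19 / √(351.94 × 1.94) = 23.19 / 26.1297 ≈ 0.887

0.887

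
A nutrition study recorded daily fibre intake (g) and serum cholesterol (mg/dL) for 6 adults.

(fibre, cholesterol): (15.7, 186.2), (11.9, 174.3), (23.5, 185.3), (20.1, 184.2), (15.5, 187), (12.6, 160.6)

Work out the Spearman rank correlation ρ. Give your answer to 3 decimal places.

Rank fibre: 4, 1, 6, 5, 3, 2
Rank cholesterol: 5, 2, 4, 3, 6, 1
d = rank(fibre) − rank(cholesterol): -1, -1, 2, 2, -3, 1; Σd² = 20
ρ = 1 − 6Σd² / [n(n²−1)] = 1 − 6×20 / (6×35) = 1 − 120/210 ≈ 0.429

0.429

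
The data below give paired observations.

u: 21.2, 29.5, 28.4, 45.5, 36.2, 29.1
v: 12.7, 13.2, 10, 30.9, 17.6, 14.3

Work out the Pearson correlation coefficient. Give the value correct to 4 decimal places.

n = 6, Σu = 189.9, Σv = 98.7, Σu² = 6353.75, Σv² = 1904.59, Σuv = 3401.84
nΣuv − ΣuΣv = 20411.04 − 18743.13 = 1667.91
nΣu² − (Σu)² = 38122.5 − 36062.01 = 2060.49; nΣv² − (Σv)² = 11427.54 − 9741.69 = 1685.85
r = 1667.91 / √(2060.49 × 1685.85) = 1667.91 / 1863.7803 ≈ 0.8949

0.8949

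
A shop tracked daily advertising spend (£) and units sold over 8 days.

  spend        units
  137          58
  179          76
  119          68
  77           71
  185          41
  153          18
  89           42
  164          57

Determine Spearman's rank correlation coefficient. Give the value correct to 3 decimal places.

-0.238

Rank spend: 4, 7, 3, 1, 8, 5, 2, 6
Rank units: 5, 8, 6, 7, 2, 1, 3, 4
d = rank(spend) − rank(units): -1, -1, -3, -6, 6, 4, -1, 2; Σd² = 104
ρ = 1 − 6Σd² / [n(n²−1)] = 1 − 6×104 / (8×63) = 1 − 624/504 ≈ -0.238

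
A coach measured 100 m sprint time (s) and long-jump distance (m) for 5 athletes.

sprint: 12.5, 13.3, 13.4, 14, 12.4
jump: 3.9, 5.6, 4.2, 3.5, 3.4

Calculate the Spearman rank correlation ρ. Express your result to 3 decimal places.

Rank sprint: 2, 3, 4, 5, 1
Rank jump: 3, 5, 4, 2, 1
d = rank(sprint) − rank(jump): -1, -2, 0, 3, 0; Σd² = 14
ρ = 1 − 6Σd² / [n(n²−1)] = 1 − 6×14 / (5×24) = 1 − 84/120 ≈ 0.300

0.300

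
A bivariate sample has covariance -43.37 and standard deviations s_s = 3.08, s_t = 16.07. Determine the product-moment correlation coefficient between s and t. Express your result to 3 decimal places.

-0.876

r = Cov(s,t) / (s_s · s_t) = -43.37 / (3.08 × 16.07)
  = -43.37 / 49.4956 ≈ -0.876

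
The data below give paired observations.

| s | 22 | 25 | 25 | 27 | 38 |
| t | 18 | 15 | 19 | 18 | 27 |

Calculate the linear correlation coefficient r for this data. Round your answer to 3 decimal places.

0.898

n = 5, Σs = 137, Σt = 97, Σs² = 3907, Σt² = 1963, Σst = 2758
nΣst − ΣsΣt = 13790 − 13289 = 501
nΣs² − (Σs)² = 19535 − 18769 = 766; nΣt² − (Σt)² = 9815 − 9409 = 406
r = 501 / √(766 × 406) = 501 / 557.6702 ≈ 0.898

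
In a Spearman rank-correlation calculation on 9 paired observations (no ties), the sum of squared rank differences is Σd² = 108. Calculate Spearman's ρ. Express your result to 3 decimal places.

0.100

ρ = 1 − 6Σd² / [n(n²−1)] = 1 − 6×108 / (9×80)
  = 1 − 648/720 = 1 − 0.9000 ≈ 0.100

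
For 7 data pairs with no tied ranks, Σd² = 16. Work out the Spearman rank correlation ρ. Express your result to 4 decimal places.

ρ = 1 − 6Σd² / [n(n²−1)] = 1 − 6×16 / (7×48)
  = 1 − 96/336 = 1 − 0.28571 ≈ 0.7143

0.7143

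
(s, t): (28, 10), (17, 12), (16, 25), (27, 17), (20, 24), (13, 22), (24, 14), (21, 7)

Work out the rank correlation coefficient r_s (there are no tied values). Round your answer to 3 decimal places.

-0.548

Rank s: 8, 3, 2, 7, 4, 1, 6, 5
Rank t: 2, 3, 8, 5, 7, 6, 4, 1
d = rank(s) − rank(t): 6, 0, -6, 2, -3, -5, 2, 4; Σd² = 130
ρ = 1 − 6Σd² / [n(n²−1)] = 1 − 6×130 / (8×63) = 1 − 780/504 ≈ -0.548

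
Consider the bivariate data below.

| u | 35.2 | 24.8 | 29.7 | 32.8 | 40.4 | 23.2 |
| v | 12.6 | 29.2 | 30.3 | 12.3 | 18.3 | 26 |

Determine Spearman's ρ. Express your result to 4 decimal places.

Rank u: 5, 2, 3, 4, 6, 1
Rank v: 2, 5, 6, 1, 3, 4
d = rank(u) − rank(v): 3, -3, -3, 3, 3, -3; Σd² = 54
ρ = 1 − 6Σd² / [n(n²−1)] = 1 − 6×54 / (6×35) = 1 − 324/210 ≈ -0.5429

-0.5429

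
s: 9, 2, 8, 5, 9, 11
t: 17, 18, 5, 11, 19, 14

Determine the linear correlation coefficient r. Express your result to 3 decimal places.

-0.081

n = 6, Σs = 44, Σt = 84, Σs² = 376, Σt² = 1316, Σst = 609
nΣst − ΣsΣt = 3654 − 3696 = -42
nΣs² − (Σs)² = 2256 − 1936 = 320; nΣt² − (Σt)² = 7896 − 7056 = 840
r = -42 / √(320 × 840) = -42 / 518.4593 ≈ -0.081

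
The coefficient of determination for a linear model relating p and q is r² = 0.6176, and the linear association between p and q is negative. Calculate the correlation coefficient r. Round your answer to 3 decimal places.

|r| = √0.6176 = 0.786
The association is negative, so r = −0.786.

-0.786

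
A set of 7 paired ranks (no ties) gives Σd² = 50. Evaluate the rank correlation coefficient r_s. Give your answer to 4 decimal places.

ρ = 1 − 6Σd² / [n(n²−1)] = 1 − 6×50 / (7×48)
  = 1 − 300/336 = 1 − 0.89286 ≈ 0.1071

0.1071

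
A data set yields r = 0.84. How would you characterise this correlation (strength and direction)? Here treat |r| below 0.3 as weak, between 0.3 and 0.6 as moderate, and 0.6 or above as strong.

r = 0.84 > 0 so the relationship is positive.
|r| = 0.84, which falls in the strong range.

strong positive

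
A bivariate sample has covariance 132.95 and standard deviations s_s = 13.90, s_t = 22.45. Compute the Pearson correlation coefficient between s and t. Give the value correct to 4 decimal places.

0.4260

r = Cov(s,t) / (s_s · s_t) = 132.95 / (13.90 × 22.45)
  = 132.95 / 312.0550 ≈ 0.4260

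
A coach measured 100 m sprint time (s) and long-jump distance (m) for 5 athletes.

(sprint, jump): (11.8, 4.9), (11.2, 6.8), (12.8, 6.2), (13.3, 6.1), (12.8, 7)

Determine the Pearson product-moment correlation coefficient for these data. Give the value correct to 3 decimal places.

n = 5, Σx = 61.9, Σy = 31, Σx² = 769.25, Σy² = 194.9, Σxy = 384.07
nΣxy − ΣxΣy = 1920.35 − 1918.9 = 1.45
nΣx² − (Σx)² = 3846.25 − 3831.61 = 14.64; nΣy² − (Σy)² = 974.5 − 961 = 13.5
r = 1.45 / √(14.64 × 13.5) = 1.45 / 14.0584 ≈ 0.103

0.103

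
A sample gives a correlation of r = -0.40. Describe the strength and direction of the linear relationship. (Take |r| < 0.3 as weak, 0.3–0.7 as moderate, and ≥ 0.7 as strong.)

moderate negative

r = -0.40 < 0 so the relationship is negative.
|r| = 0.40, which falls in the moderate range.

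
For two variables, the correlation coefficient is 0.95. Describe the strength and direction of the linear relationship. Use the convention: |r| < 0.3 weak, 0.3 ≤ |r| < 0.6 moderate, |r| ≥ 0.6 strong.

strong positive

r = 0.95 > 0 so the relationship is positive.
|r| = 0.95, which falls in the strong range.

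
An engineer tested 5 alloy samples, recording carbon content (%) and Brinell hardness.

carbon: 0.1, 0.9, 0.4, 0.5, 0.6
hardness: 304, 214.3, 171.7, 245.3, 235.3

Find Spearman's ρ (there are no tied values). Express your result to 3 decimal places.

Rank carbon: 1, 5, 2, 3, 4
Rank hardness: 5, 2, 1, 4, 3
d = rank(carbon) − rank(hardness): -4, 3, 1, -1, 1; Σd² = 28
ρ = 1 − 6Σd² / [n(n²−1)] = 1 − 6×28 / (5×24) = 1 − 168/120 ≈ -0.400

-0.400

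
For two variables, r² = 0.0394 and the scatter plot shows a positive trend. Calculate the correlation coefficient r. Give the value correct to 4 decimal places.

0.1985

|r| = √0.0394 = 0.1985
The association is positive, so r = 0.1985.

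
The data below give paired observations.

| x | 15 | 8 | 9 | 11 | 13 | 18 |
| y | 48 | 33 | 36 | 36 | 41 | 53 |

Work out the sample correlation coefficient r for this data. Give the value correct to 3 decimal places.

0.978

n = 6, Σx = 74, Σy = 247, Σx² = 984, Σy² = 10475, Σxy = 3191
nΣxy − ΣxΣy = 19146 − 18278 = 868
nΣx² − (Σx)² = 5904 − 5476 = 428; nΣy² − (Σy)² = 62850 − 61009 = 1841
r = 868 / √(428 × 1841) = 868 / 887.6644 ≈ 0.978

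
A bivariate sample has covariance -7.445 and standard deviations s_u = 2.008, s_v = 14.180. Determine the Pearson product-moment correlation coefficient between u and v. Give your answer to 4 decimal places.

r = Cov(u,v) / (s_u · s_v) = -7.445 / (2.008 × 14.180)
  = -7.445 / 28.4734 ≈ -0.2615

-0.2615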